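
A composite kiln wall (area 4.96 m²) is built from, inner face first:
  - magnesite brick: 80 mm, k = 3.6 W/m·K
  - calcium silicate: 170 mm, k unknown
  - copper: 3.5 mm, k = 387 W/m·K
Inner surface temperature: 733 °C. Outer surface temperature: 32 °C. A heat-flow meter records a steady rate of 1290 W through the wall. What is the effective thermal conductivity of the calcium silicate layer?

k ≈ 0.0636 W/(m·K)

Thermal resistances in series:
R_magnesite brick = L/(kA) = 0.08/(3.6×4.96) = 0.00448 K/W
R_copper = L/(kA) = 0.0035/(387×4.96) = 1.823×10^-6 K/W
Sum of known resistances R_other = 0.004482 K/W
Total R = ΔT/Q = 701/1290 = 0.5434 K/W
R_calcium silicate = R_total − R_other = 0.5389 K/W
k = L/(R·A) = 0.17/(0.5389×4.96)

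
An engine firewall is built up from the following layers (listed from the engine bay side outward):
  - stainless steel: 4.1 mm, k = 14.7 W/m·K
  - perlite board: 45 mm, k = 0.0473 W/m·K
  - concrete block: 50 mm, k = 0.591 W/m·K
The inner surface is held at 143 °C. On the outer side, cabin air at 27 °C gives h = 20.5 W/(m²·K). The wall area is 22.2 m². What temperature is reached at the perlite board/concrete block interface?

Series thermal resistances:
R_stainless steel = L/(kA) = 0.0041/(14.7×22.2) = 1.256×10^-5 K/W
R_perlite board = L/(kA) = 0.045/(0.0473×22.2) = 0.04285 K/W
R_concrete block = L/(kA) = 0.05/(0.591×22.2) = 0.003811 K/W
R_outer film = 1/(h_o·A) = 1/(20.5×22.2) = 0.002197 K/W
R_total = 0.04888 K/W;  Q = ΔT/R_total = 116/0.04888 = 2373 W
T_interface = T_inner − Q·ΣR(inner→interface) = 143 − 2370×0.04287

T ≈ 41.3 °C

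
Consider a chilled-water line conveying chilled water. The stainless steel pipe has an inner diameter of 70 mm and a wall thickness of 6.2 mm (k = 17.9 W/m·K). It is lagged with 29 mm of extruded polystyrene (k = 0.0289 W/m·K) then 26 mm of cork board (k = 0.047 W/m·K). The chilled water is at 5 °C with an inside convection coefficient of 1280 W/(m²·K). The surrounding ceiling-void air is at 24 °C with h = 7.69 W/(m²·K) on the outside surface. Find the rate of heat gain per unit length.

q′ ≈ 4.5 W/m

Cylindrical conduction, so R = ln(r₂/r₁)/(2πkL) per layer, in series:
R_inner film = 1/(h_i·2πr₁L) = 1/(1280×2π×0.035×1) = 0.003553 K/W
R_stainless steel pipe wall = ln(41.2/35)/(2π×17.9×1) = 0.00145 K/W
R_extruded polystyrene = ln(70.2/41.2)/(2π×0.0289×1) = 2.935 K/W
R_cork board = ln(96.2/70.2)/(2π×0.047×1) = 1.067 K/W
R_outer film = 1/(h_o·2πr_oL) = 1/(7.69×2π×0.0962×1) = 0.2151 K/W
R_total = 4.222 K/W
Q = ΔT/R_total = 19/4.222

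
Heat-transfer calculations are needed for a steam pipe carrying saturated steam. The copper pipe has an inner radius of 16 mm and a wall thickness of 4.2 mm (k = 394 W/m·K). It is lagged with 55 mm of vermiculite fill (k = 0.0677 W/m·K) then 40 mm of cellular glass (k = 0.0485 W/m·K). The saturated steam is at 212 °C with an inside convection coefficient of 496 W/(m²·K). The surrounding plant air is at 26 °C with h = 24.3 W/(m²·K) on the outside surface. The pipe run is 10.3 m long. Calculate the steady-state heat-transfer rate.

Q ≈ 420 W

For a radial system each layer contributes R = ln(r_out/r_in)/(2πkL); films add R = 1/(hA).
R_inner film = 1/(h_i·2πr₁L) = 1/(496×2π×0.016×10.3) = 0.001947 K/W
R_copper pipe wall = ln(20.2/16)/(2π×394×10.3) = 9.142×10^-6 K/W
R_vermiculite fill = ln(75.2/20.2)/(2π×0.0677×10.3) = 0.3 K/W
R_cellular glass = ln(115.2/75.2)/(2π×0.0485×10.3) = 0.1359 K/W
R_outer film = 1/(h_o·2πr_oL) = 1/(24.3×2π×0.1152×10.3) = 0.00552 K/W
R_total = 0.4434 K/W
Q = ΔT/R_total = 186/0.4434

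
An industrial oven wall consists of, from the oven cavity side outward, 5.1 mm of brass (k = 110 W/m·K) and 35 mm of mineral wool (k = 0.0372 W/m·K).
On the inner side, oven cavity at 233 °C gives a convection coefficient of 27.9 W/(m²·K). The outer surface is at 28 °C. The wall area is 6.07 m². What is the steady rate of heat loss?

Q ≈ 1270 W

Model the wall as resistances in series:
R_inner film = 1/(h_i·A) = 1/(27.9×6.07) = 0.005905 K/W
R_brass = L/(kA) = 0.0051/(110×6.07) = 7.638×10^-6 K/W
R_mineral wool = L/(kA) = 0.035/(0.0372×6.07) = 0.155 K/W
R_total = 0.1609 K/W
Q = ΔT / R_total = 205 / 0.1609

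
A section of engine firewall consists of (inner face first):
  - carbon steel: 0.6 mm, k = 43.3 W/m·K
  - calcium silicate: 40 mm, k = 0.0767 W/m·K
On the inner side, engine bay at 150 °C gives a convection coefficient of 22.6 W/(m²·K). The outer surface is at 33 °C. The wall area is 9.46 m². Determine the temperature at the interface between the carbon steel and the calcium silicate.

T ≈ 141 °C

Thermal resistances in series:
R_inner film = 1/(h_i·A) = 1/(22.6×9.46) = 0.004677 K/W
R_carbon steel = L/(kA) = 0.0006/(43.3×9.46) = 1.465×10^-6 K/W
R_calcium silicate = L/(kA) = 0.04/(0.0767×9.46) = 0.05513 K/W
R_total = 0.05981 K/W;  Q = ΔT/R_total = 117/0.05981 = 1956 W
T_interface = T_inner − Q·ΣR(inner→interface) = 150 − 1960×0.004679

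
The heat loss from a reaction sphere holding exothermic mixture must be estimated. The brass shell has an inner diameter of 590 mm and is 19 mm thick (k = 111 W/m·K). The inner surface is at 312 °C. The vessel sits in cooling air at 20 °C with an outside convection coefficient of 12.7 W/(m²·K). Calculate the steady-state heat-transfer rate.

Q ≈ 4580 W

For a spherical shell R = (1/r₁ − 1/r₂)/(4πk); film R = 1/(h·4πr²). In series:
R_brass shell = (1/0.295 − 1/0.314)/(4π×111) = 1.471×10^-4 K/W
R_outer film = 1/(h·4πr_o²) = 1/(12.7×4π×0.314²) = 0.06355 K/W
R_total = 0.0637 K/W
Q = ΔT/R_total = 292/0.0637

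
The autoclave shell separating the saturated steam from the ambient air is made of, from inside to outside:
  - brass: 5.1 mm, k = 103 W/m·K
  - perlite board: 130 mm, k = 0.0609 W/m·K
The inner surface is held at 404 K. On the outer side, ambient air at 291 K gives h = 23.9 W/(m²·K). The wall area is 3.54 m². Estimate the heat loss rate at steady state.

Using the resistance-network approach (series):
R_brass = L/(kA) = 0.0051/(103×3.54) = 1.399×10^-5 K/W
R_perlite board = L/(kA) = 0.13/(0.0609×3.54) = 0.603 K/W
R_outer film = 1/(h_o·A) = 1/(23.9×3.54) = 0.01182 K/W
R_total = 0.6148 K/W
Q = ΔT / R_total = 113 / 0.6148

Q ≈ 184 W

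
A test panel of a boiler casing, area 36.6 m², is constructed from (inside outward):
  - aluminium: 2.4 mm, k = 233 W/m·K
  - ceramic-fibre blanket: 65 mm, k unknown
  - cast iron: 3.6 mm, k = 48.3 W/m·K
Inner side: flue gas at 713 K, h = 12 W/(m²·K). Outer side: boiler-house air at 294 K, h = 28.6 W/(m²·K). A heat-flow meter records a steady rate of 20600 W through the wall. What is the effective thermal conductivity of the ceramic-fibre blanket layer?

k ≈ 0.104 W/(m·K)

Treating each layer as a thermal resistance in series:
R_inner film = 1/(h_i·A) = 1/(12×36.6) = 0.002277 K/W
R_aluminium = L/(kA) = 0.0024/(233×36.6) = 2.814×10^-7 K/W
R_cast iron = L/(kA) = 0.0036/(48.3×36.6) = 2.036×10^-6 K/W
R_outer film = 1/(h_o·A) = 1/(28.6×36.6) = 9.553×10^-4 K/W
Sum of known resistances R_other = 0.003235 K/W
Total R = ΔT/Q = 419/20600 = 0.02034 K/W
R_ceramic-fibre blanket = R_total − R_other = 0.01711 K/W
k = L/(R·A) = 0.065/(0.01711×36.6)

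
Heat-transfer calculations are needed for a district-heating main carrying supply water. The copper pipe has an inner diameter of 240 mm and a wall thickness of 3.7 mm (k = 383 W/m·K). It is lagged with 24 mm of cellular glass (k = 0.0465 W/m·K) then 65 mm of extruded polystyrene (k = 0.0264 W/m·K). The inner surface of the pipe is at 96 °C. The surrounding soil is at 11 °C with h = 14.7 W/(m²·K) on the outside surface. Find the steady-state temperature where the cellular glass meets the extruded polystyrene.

Treating each annulus and film as a series resistance:
R_copper pipe wall = ln(123.7/120)/(2π×383×1) = 1.262×10^-5 K/W
R_cellular glass = ln(147.7/123.7)/(2π×0.0465×1) = 0.6069 K/W
R_extruded polystyrene = ln(212.7/147.7)/(2π×0.0264×1) = 2.199 K/W
R_outer film = 1/(h_o·2πr_oL) = 1/(14.7×2π×0.2127×1) = 0.0509 K/W
R_total = 2.856 K/W
Q = ΔT/R_total = 85/2.856
Q = 29.8 W/m
T_interface = T_inner − Q·ΣR(inner→interface) = 96 − 29.8×0.6069

T ≈ 77.9 °C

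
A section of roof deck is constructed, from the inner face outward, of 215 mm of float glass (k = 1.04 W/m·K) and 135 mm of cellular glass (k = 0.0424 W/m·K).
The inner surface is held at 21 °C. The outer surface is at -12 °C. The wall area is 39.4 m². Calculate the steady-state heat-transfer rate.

Using the resistance-network approach (series):
R_float glass = L/(kA) = 0.215/(1.04×39.4) = 0.005247 K/W
R_cellular glass = L/(kA) = 0.135/(0.0424×39.4) = 0.08081 K/W
R_total = 0.08606 K/W
Q = ΔT / R_total = 33 / 0.08606

Q ≈ 383 W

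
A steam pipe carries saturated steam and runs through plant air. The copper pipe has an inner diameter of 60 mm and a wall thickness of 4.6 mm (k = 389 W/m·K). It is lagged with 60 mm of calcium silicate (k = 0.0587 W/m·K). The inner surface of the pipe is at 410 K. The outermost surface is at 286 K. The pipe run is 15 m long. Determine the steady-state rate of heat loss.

Q ≈ 682 W

Cylindrical conduction, so R = ln(r₂/r₁)/(2πkL) per layer, in series:
R_copper pipe wall = ln(34.6/30)/(2π×389×15) = 3.891×10^-6 K/W
R_calcium silicate = ln(94.6/34.6)/(2π×0.0587×15) = 0.1818 K/W
R_total = 0.1818 K/W
Q = ΔT/R_total = 124/0.1818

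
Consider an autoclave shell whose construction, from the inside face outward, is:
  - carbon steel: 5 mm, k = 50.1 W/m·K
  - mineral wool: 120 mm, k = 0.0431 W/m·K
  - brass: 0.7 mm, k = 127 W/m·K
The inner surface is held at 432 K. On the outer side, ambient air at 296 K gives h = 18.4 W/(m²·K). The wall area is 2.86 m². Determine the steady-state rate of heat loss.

Model the wall as resistances in series:
R_carbon steel = L/(kA) = 0.005/(50.1×2.86) = 3.49×10^-5 K/W
R_mineral wool = L/(kA) = 0.12/(0.0431×2.86) = 0.9735 K/W
R_brass = L/(kA) = 0.0007/(127×2.86) = 1.927×10^-6 K/W
R_outer film = 1/(h_o·A) = 1/(18.4×2.86) = 0.019 K/W
R_total = 0.9925 K/W
Q = ΔT / R_total = 136 / 0.9925

Q ≈ 137 W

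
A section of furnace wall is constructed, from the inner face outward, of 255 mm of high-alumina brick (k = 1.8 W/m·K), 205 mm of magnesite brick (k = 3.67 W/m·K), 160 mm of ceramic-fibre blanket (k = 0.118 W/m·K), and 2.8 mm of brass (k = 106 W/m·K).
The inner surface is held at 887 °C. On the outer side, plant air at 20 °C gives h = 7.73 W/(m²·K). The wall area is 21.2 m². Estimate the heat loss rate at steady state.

Q ≈ 10900 W

Thermal resistances in series:
R_high-alumina brick = L/(kA) = 0.255/(1.8×21.2) = 0.006682 K/W
R_magnesite brick = L/(kA) = 0.205/(3.67×21.2) = 0.002635 K/W
R_ceramic-fibre blanket = L/(kA) = 0.16/(0.118×21.2) = 0.06396 K/W
R_brass = L/(kA) = 0.0028/(106×21.2) = 1.246×10^-6 K/W
R_outer film = 1/(h_o·A) = 1/(7.73×21.2) = 0.006102 K/W
R_total = 0.07938 K/W
Q = ΔT / R_total = 867 / 0.07938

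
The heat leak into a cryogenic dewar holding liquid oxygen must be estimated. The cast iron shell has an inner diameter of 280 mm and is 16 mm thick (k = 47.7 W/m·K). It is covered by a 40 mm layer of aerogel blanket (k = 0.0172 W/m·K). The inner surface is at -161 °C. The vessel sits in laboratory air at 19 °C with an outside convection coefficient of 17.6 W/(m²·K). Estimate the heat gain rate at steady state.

Q ≈ 29.2 W

Each spherical layer contributes R = (1/r_i − 1/r_o)/(4πk):
R_cast iron shell = (1/0.14 − 1/0.156)/(4π×47.7) = 0.001222 K/W
R_aerogel blanket = (1/0.156 − 1/0.196)/(4π×0.0172) = 6.053 K/W
R_outer film = 1/(h·4πr_o²) = 1/(17.6×4π×0.196²) = 0.1177 K/W
R_total = 6.172 K/W
Q = ΔT/R_total = 180/6.172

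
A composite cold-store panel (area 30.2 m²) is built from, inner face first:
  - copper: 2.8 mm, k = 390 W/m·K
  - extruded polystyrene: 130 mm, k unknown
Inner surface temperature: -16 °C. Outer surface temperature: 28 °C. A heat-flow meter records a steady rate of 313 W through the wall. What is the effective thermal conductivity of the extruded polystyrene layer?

k ≈ 0.0306 W/(m·K)

Thermal resistances in series:
R_copper = L/(kA) = 0.0028/(390×30.2) = 2.377×10^-7 K/W
Sum of known resistances R_other = 2.377×10^-7 K/W
Total R = ΔT/Q = 44/313 = 0.1406 K/W
R_extruded polystyrene = R_total − R_other = 0.1406 K/W
k = L/(R·A) = 0.13/(0.1406×30.2)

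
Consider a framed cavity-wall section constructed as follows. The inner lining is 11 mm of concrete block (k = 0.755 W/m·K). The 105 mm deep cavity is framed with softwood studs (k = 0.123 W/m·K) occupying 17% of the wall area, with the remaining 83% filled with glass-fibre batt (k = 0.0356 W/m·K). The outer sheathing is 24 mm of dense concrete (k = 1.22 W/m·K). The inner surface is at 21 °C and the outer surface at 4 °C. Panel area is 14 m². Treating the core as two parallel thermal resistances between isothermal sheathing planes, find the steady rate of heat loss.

Q ≈ 113 W

Sheathing layers in series; stud and cavity paths in parallel between them.
R_inner = 0.011/(0.755×14) = 0.001041 K/W
R_stud  = 0.105/(0.123×0.17×14) = 0.3587 K/W
R_cav   = 0.105/(0.0356×0.83×14) = 0.2538 K/W
1/R_core = 1/R_stud + 1/R_cav → R_core = 0.1486 K/W
R_outer = 0.024/(1.22×14) = 0.001405 K/W
R_total = 0.1511 K/W
Q = ΔT/R_total = 17/0.1511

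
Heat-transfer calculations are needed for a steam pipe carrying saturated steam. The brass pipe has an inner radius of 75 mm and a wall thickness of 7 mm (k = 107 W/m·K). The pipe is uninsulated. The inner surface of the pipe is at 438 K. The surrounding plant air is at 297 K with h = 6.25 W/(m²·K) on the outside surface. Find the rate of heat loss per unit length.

Radial resistances (cylindrical: R_cond = ln(r_o/r_i)/(2πkL), R_conv = 1/(h·2πrL)):
R_brass pipe wall = ln(82/75)/(2π×107×1) = 1.327×10^-4 K/W
R_outer film = 1/(h_o·2πr_oL) = 1/(6.25×2π×0.082×1) = 0.3105 K/W
R_total = 0.3107 K/W
Q = ΔT/R_total = 141/0.3107

q′ ≈ 454 W/m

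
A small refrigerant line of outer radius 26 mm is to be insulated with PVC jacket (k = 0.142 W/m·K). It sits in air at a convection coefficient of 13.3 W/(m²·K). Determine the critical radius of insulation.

r_cr ≈ 10.7 mm

For a cylinder r_cr = k/h = 0.142/13.3
r_cr = 10.7 mm; since the bare radius (26 mm) is above r_cr, any added insulation will reduce heat loss.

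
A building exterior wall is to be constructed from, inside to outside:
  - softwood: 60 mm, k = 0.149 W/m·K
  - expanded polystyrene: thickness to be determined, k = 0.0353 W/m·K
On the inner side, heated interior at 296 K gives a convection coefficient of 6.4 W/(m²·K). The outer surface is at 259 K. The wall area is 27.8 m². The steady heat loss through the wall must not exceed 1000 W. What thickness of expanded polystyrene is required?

Series thermal resistances:
R_inner film = 1/(h_i·A) = 1/(6.4×27.8) = 0.005621 K/W
R_softwood = L/(kA) = 0.06/(0.149×27.8) = 0.01449 K/W
Sum of the known resistances R_other = 0.02011 K/W
Required total resistance R_tot = ΔT/Q_allow = 37/1000 = 0.037 K/W
R_expanded polystyrene = R_tot − R_other = 0.01689 K/W
L = R·k·A = 0.01689×0.0353×27.8

L ≈ 16.6 mm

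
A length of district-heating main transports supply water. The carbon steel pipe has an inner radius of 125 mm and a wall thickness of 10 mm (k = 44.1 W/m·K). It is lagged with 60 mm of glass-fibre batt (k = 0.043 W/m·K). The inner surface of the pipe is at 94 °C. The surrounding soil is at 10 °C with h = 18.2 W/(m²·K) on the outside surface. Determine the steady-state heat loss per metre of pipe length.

Per-layer cylindrical resistances, series-summed:
R_carbon steel pipe wall = ln(135/125)/(2π×44.1×1) = 2.777×10^-4 K/W
R_glass-fibre batt = ln(195/135)/(2π×0.043×1) = 1.361 K/W
R_outer film = 1/(h_o·2πr_oL) = 1/(18.2×2π×0.195×1) = 0.04485 K/W
R_total = 1.406 K/W
Q = ΔT/R_total = 84/1.406

q′ ≈ 59.7 W/m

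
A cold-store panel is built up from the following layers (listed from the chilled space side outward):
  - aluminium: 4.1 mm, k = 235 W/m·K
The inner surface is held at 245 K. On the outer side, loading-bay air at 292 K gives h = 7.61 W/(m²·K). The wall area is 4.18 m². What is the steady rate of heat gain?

Series thermal resistances:
R_aluminium = L/(kA) = 0.0041/(235×4.18) = 4.174×10^-6 K/W
R_outer film = 1/(h_o·A) = 1/(7.61×4.18) = 0.03144 K/W
R_total = 0.03144 K/W
Q = ΔT / R_total = 47 / 0.03144

Q ≈ 1490 W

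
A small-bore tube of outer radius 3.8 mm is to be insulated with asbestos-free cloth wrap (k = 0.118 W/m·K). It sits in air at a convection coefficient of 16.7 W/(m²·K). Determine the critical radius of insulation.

For a cylinder r_cr = k/h = 0.118/16.7
r_cr = 7.07 mm; since the bare radius (3.8 mm) is below r_cr, adding a thin layer of insulation will *increase* heat loss.

r_cr ≈ 7.07 mm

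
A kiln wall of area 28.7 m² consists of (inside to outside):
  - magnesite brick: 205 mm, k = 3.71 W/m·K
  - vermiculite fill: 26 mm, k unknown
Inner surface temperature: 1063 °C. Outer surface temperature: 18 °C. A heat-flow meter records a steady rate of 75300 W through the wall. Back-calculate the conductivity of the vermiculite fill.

Model the wall as resistances in series:
R_magnesite brick = L/(kA) = 0.205/(3.71×28.7) = 0.001925 K/W
Sum of known resistances R_other = 0.001925 K/W
Total R = ΔT/Q = 1045/75300 = 0.01388 K/W
R_vermiculite fill = R_total − R_other = 0.01195 K/W
k = L/(R·A) = 0.026/(0.01195×28.7)

k ≈ 0.0758 W/(m·K)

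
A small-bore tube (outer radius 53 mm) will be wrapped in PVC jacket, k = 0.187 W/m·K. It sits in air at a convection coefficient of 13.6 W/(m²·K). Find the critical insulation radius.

r_cr ≈ 13.8 mm

For a cylinder r_cr = k/h = 0.187/13.6
r_cr = 13.8 mm; since the bare radius (53 mm) is above r_cr, any added insulation will reduce heat loss.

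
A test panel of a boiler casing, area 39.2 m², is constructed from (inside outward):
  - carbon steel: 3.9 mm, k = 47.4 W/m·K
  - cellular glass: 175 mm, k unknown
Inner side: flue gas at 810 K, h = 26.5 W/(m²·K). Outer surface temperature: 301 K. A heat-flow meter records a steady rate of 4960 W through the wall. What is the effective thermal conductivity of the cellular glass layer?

k ≈ 0.0439 W/(m·K)

Treating each layer as a thermal resistance in series:
R_inner film = 1/(h_i·A) = 1/(26.5×39.2) = 9.626×10^-4 K/W
R_carbon steel = L/(kA) = 0.0039/(47.4×39.2) = 2.099×10^-6 K/W
Sum of known resistances R_other = 9.647×10^-4 K/W
Total R = ΔT/Q = 509/4960 = 0.1026 K/W
R_cellular glass = R_total − R_other = 0.1017 K/W
k = L/(R·A) = 0.175/(0.1017×39.2)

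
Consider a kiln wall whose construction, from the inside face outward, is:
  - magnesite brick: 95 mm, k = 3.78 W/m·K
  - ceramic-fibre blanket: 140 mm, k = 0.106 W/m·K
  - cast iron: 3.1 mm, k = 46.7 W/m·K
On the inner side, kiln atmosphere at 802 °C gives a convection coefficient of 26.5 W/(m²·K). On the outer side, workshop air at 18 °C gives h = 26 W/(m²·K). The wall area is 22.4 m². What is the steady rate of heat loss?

Q ≈ 12300 W

Model the wall as resistances in series:
R_inner film = 1/(h_i·A) = 1/(26.5×22.4) = 0.001685 K/W
R_magnesite brick = L/(kA) = 0.095/(3.78×22.4) = 0.001122 K/W
R_ceramic-fibre blanket = L/(kA) = 0.14/(0.106×22.4) = 0.05896 K/W
R_cast iron = L/(kA) = 0.0031/(46.7×22.4) = 2.963×10^-6 K/W
R_outer film = 1/(h_o·A) = 1/(26×22.4) = 0.001717 K/W
R_total = 0.06349 K/W
Q = ΔT / R_total = 784 / 0.06349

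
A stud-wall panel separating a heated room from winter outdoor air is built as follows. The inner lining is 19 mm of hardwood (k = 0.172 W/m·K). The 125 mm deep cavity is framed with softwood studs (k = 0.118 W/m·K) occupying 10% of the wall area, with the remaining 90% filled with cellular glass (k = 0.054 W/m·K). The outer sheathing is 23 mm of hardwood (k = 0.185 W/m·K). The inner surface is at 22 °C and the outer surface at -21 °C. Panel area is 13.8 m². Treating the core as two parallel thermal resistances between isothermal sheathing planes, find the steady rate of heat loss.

Q ≈ 258 W

Sheathing layers in series; stud and cavity paths in parallel between them.
R_inner = 0.019/(0.172×13.8) = 0.008005 K/W
R_stud  = 0.125/(0.118×0.1×13.8) = 0.7676 K/W
R_cav   = 0.125/(0.054×0.9×13.8) = 0.1864 K/W
1/R_core = 1/R_stud + 1/R_cav → R_core = 0.15 K/W
R_outer = 0.023/(0.185×13.8) = 0.009009 K/W
R_total = 0.167 K/W
Q = ΔT/R_total = 43/0.167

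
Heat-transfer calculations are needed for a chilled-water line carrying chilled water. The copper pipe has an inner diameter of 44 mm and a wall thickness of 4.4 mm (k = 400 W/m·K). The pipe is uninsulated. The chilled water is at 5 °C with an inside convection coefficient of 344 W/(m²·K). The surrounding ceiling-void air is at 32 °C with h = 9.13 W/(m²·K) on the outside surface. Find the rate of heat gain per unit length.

q′ ≈ 39.6 W/m

Cylindrical conduction, so R = ln(r₂/r₁)/(2πkL) per layer, in series:
R_inner film = 1/(h_i·2πr₁L) = 1/(344×2π×0.022×1) = 0.02103 K/W
R_copper pipe wall = ln(26.4/22)/(2π×400×1) = 7.254×10^-5 K/W
R_outer film = 1/(h_o·2πr_oL) = 1/(9.13×2π×0.0264×1) = 0.6603 K/W
R_total = 0.6814 K/W
Q = ΔT/R_total = 27/0.6814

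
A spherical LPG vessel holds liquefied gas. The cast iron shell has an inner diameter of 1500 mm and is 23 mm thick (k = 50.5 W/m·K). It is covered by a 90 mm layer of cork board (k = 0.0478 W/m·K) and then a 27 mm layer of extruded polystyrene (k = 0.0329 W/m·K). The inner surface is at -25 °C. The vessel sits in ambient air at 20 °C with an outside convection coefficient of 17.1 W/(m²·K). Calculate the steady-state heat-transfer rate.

Each spherical layer contributes R = (1/r_i − 1/r_o)/(4πk):
R_cast iron shell = (1/0.75 − 1/0.773)/(4π×50.5) = 6.252×10^-5 K/W
R_cork board = (1/0.773 − 1/0.863)/(4π×0.0478) = 0.2246 K/W
R_extruded polystyrene = (1/0.863 − 1/0.89)/(4π×0.0329) = 0.08503 K/W
R_outer film = 1/(h·4πr_o²) = 1/(17.1×4π×0.89²) = 0.005875 K/W
R_total = 0.3156 K/W
Q = ΔT/R_total = 45/0.3156

Q ≈ 143 W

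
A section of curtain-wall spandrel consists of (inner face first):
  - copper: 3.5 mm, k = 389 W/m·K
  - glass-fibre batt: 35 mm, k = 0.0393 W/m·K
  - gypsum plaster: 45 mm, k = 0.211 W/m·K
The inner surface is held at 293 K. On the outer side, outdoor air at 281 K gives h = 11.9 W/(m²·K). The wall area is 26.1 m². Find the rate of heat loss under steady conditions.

Treating each layer as a thermal resistance in series:
R_copper = L/(kA) = 0.0035/(389×26.1) = 3.447×10^-7 K/W
R_glass-fibre batt = L/(kA) = 0.035/(0.0393×26.1) = 0.03412 K/W
R_gypsum plaster = L/(kA) = 0.045/(0.211×26.1) = 0.008171 K/W
R_outer film = 1/(h_o·A) = 1/(11.9×26.1) = 0.00322 K/W
R_total = 0.04551 K/W
Q = ΔT / R_total = 12 / 0.04551

Q ≈ 264 W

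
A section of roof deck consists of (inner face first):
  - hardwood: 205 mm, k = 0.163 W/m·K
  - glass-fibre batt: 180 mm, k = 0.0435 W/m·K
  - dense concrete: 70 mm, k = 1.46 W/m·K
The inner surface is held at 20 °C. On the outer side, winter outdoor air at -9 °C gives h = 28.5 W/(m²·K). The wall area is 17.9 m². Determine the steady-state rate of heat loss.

Using the resistance-network approach (series):
R_hardwood = L/(kA) = 0.205/(0.163×17.9) = 0.07026 K/W
R_glass-fibre batt = L/(kA) = 0.18/(0.0435×17.9) = 0.2312 K/W
R_dense concrete = L/(kA) = 0.07/(1.46×17.9) = 0.002679 K/W
R_outer film = 1/(h_o·A) = 1/(28.5×17.9) = 0.00196 K/W
R_total = 0.3061 K/W
Q = ΔT / R_total = 29 / 0.3061

Q ≈ 94.7 W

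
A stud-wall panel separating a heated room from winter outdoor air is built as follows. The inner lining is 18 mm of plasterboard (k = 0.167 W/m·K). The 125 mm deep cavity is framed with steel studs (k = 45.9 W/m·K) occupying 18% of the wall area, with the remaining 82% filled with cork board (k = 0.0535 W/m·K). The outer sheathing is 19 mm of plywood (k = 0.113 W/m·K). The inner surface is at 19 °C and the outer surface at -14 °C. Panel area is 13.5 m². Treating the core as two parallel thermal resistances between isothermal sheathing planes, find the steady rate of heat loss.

Q ≈ 1530 W

Sheathing layers in series; stud and cavity paths in parallel between them.
R_inner = 0.018/(0.167×13.5) = 0.007984 K/W
R_stud  = 0.125/(45.9×0.18×13.5) = 0.001121 K/W
R_cav   = 0.125/(0.0535×0.82×13.5) = 0.2111 K/W
1/R_core = 1/R_stud + 1/R_cav → R_core = 0.001115 K/W
R_outer = 0.019/(0.113×13.5) = 0.01245 K/W
R_total = 0.02155 K/W
Q = ΔT/R_total = 33/0.02155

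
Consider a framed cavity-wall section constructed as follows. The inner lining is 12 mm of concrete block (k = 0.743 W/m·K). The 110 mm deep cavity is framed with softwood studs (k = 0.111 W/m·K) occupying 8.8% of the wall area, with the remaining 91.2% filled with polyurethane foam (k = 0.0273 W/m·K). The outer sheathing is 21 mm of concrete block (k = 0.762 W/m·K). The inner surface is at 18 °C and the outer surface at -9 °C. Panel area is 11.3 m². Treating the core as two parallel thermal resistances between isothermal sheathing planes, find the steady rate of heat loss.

Q ≈ 94.8 W

Sheathing layers in series; stud and cavity paths in parallel between them.
R_inner = 0.012/(0.743×11.3) = 0.001429 K/W
R_stud  = 0.11/(0.111×0.088×11.3) = 0.9966 K/W
R_cav   = 0.11/(0.0273×0.912×11.3) = 0.391 K/W
1/R_core = 1/R_stud + 1/R_cav → R_core = 0.2808 K/W
R_outer = 0.021/(0.762×11.3) = 0.002439 K/W
R_total = 0.2847 K/W
Q = ΔT/R_total = 27/0.2847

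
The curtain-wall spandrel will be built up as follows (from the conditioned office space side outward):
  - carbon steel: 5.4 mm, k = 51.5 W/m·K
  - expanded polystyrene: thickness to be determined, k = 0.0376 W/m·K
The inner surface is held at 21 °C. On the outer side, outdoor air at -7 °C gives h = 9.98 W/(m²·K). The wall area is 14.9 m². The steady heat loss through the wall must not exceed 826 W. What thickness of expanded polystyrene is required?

L ≈ 15.2 mm

Series thermal resistances:
R_carbon steel = L/(kA) = 0.0054/(51.5×14.9) = 7.037×10^-6 K/W
R_outer film = 1/(h_o·A) = 1/(9.98×14.9) = 0.006725 K/W
Sum of the known resistances R_other = 0.006732 K/W
Required total resistance R_tot = ΔT/Q_allow = 28/826 = 0.0339 K/W
R_expanded polystyrene = R_tot − R_other = 0.02717 K/W
L = R·k·A = 0.02717×0.0376×14.9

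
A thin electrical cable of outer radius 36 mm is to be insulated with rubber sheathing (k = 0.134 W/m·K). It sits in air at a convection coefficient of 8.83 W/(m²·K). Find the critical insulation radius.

r_cr ≈ 15.2 mm

For a cylinder r_cr = k/h = 0.134/8.83
r_cr = 15.2 mm; since the bare radius (36 mm) is above r_cr, any added insulation will reduce heat loss.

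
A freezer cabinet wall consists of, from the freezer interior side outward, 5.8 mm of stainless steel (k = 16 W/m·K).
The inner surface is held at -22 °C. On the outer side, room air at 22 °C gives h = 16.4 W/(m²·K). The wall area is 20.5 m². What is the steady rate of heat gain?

Using the resistance-network approach (series):
R_stainless steel = L/(kA) = 0.0058/(16×20.5) = 1.768×10^-5 K/W
R_outer film = 1/(h_o·A) = 1/(16.4×20.5) = 0.002974 K/W
R_total = 0.002992 K/W
Q = ΔT / R_total = 44 / 0.002992

Q ≈ 14700 W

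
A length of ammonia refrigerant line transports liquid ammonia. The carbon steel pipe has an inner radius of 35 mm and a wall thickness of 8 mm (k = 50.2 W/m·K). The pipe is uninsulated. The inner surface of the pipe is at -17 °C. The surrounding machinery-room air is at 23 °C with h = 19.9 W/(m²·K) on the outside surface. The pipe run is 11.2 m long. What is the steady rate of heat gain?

Q ≈ 2400 W

Radial resistances (cylindrical: R_cond = ln(r_o/r_i)/(2πkL), R_conv = 1/(h·2πrL)):
R_carbon steel pipe wall = ln(43/35)/(2π×50.2×11.2) = 5.827×10^-5 K/W
R_outer film = 1/(h_o·2πr_oL) = 1/(19.9×2π×0.043×11.2) = 0.01661 K/W
R_total = 0.01666 K/W
Q = ΔT/R_total = 40/0.01666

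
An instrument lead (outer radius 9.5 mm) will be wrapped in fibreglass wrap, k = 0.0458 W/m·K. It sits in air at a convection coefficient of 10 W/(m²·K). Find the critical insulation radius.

For a cylinder r_cr = k/h = 0.0458/10
r_cr = 4.58 mm; since the bare radius (9.5 mm) is above r_cr, any added insulation will reduce heat loss.

r_cr ≈ 4.58 mm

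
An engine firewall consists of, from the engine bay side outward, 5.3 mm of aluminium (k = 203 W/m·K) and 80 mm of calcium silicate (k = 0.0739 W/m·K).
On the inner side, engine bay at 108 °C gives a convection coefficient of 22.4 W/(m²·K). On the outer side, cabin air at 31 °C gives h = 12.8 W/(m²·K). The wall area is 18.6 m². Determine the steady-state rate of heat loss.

Series thermal resistances:
R_inner film = 1/(h_i·A) = 1/(22.4×18.6) = 0.0024 K/W
R_aluminium = L/(kA) = 0.0053/(203×18.6) = 1.404×10^-6 K/W
R_calcium silicate = L/(kA) = 0.08/(0.0739×18.6) = 0.0582 K/W
R_outer film = 1/(h_o·A) = 1/(12.8×18.6) = 0.0042 K/W
R_total = 0.0648 K/W
Q = ΔT / R_total = 77 / 0.0648

Q ≈ 1190 W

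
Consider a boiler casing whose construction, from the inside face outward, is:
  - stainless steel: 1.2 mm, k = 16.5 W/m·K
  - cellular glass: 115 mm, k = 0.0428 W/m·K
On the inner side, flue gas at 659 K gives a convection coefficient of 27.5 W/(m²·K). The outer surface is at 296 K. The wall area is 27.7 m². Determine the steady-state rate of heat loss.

Thermal resistances in series:
R_inner film = 1/(h_i·A) = 1/(27.5×27.7) = 0.001313 K/W
R_stainless steel = L/(kA) = 0.0012/(16.5×27.7) = 2.626×10^-6 K/W
R_cellular glass = L/(kA) = 0.115/(0.0428×27.7) = 0.097 K/W
R_total = 0.09832 K/W
Q = ΔT / R_total = 363 / 0.09832

Q ≈ 3690 W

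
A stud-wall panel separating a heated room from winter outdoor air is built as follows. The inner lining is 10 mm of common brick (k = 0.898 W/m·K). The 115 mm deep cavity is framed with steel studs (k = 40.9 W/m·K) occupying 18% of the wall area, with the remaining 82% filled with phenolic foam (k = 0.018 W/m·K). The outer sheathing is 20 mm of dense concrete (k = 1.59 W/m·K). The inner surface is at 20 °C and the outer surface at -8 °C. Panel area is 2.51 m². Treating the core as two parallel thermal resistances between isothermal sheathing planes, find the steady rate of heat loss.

Q ≈ 1790 W

Sheathing layers in series; stud and cavity paths in parallel between them.
R_inner = 0.01/(0.898×2.51) = 0.004437 K/W
R_stud  = 0.115/(40.9×0.18×2.51) = 0.006223 K/W
R_cav   = 0.115/(0.018×0.82×2.51) = 3.104 K/W
1/R_core = 1/R_stud + 1/R_cav → R_core = 0.006211 K/W
R_outer = 0.02/(1.59×2.51) = 0.005011 K/W
R_total = 0.01566 K/W
Q = ΔT/R_total = 28/0.01566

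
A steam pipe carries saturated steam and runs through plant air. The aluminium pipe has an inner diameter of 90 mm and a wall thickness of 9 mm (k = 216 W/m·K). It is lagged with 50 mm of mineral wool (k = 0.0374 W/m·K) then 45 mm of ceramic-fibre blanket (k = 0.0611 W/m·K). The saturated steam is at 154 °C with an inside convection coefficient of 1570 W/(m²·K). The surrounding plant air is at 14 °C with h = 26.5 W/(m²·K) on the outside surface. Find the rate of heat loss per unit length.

q′ ≈ 37.2 W/m

For a radial system each layer contributes R = ln(r_out/r_in)/(2πkL); films add R = 1/(hA).
R_inner film = 1/(h_i·2πr₁L) = 1/(1570×2π×0.045×1) = 0.002253 K/W
R_aluminium pipe wall = ln(54/45)/(2π×216×1) = 1.343×10^-4 K/W
R_mineral wool = ln(104/54)/(2π×0.0374×1) = 2.789 K/W
R_ceramic-fibre blanket = ln(149/104)/(2π×0.0611×1) = 0.9366 K/W
R_outer film = 1/(h_o·2πr_oL) = 1/(26.5×2π×0.149×1) = 0.04031 K/W
R_total = 3.768 K/W
Q = ΔT/R_total = 140/3.768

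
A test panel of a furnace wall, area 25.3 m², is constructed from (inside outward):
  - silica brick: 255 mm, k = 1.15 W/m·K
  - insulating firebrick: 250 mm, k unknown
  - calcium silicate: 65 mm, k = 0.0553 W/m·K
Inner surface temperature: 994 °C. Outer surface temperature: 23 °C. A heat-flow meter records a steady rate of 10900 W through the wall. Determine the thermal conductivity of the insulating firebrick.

k ≈ 0.292 W/(m·K)

Series thermal resistances:
R_silica brick = L/(kA) = 0.255/(1.15×25.3) = 0.008764 K/W
R_calcium silicate = L/(kA) = 0.065/(0.0553×25.3) = 0.04646 K/W
Sum of known resistances R_other = 0.05522 K/W
Total R = ΔT/Q = 971/10900 = 0.08908 K/W
R_insulating firebrick = R_total − R_other = 0.03386 K/W
k = L/(R·A) = 0.25/(0.03386×25.3)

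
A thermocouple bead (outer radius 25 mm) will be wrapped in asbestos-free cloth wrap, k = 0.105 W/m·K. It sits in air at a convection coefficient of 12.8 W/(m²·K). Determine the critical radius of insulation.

For a sphere r_cr = 2k/h = 2×0.105/12.8
r_cr = 16.4 mm; since the bare radius (25 mm) is above r_cr, any added insulation will reduce heat loss.

r_cr ≈ 16.4 mm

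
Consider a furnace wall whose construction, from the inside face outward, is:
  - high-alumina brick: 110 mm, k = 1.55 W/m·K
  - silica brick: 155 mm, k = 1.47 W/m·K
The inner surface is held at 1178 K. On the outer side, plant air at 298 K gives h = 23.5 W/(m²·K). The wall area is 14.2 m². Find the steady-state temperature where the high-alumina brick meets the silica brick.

Model the wall as resistances in series:
R_high-alumina brick = L/(kA) = 0.11/(1.55×14.2) = 0.004998 K/W
R_silica brick = L/(kA) = 0.155/(1.47×14.2) = 0.007426 K/W
R_outer film = 1/(h_o·A) = 1/(23.5×14.2) = 0.002997 K/W
R_total = 0.01542 K/W;  Q = ΔT/R_total = 880/0.01542 = 57070 W
T_interface = T_inner − Q·ΣR(inner→interface) = 1178 − 57100×0.004998

T ≈ 893 K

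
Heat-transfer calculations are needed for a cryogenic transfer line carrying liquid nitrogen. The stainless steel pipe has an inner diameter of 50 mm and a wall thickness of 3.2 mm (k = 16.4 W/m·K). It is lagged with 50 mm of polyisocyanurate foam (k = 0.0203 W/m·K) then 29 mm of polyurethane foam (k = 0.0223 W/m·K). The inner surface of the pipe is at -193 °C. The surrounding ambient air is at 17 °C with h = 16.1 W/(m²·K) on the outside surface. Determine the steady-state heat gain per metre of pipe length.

Treating each annulus and film as a series resistance:
R_stainless steel pipe wall = ln(28.2/25)/(2π×16.4×1) = 0.001169 K/W
R_polyisocyanurate foam = ln(78.2/28.2)/(2π×0.0203×1) = 7.997 K/W
R_polyurethane foam = ln(107.2/78.2)/(2π×0.0223×1) = 2.251 K/W
R_outer film = 1/(h_o·2πr_oL) = 1/(16.1×2π×0.1072×1) = 0.09221 K/W
R_total = 10.34 K/W
Q = ΔT/R_total = 210/10.34

q′ ≈ 20.3 W/m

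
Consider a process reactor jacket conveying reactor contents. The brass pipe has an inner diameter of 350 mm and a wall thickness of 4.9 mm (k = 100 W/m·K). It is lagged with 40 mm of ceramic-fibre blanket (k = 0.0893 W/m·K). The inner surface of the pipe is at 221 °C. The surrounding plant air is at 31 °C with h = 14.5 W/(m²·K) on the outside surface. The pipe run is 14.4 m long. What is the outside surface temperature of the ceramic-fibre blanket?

T ≈ 54.3 °C

For a radial system each layer contributes R = ln(r_out/r_in)/(2πkL); films add R = 1/(hA).
R_brass pipe wall = ln(179.9/175)/(2π×100×14.4) = 3.052×10^-6 K/W
R_ceramic-fibre blanket = ln(219.9/179.9)/(2π×0.0893×14.4) = 0.02485 K/W
R_outer film = 1/(h_o·2πr_oL) = 1/(14.5×2π×0.2199×14.4) = 0.003466 K/W
R_total = 0.02832 K/W
Q = ΔT/R_total = 190/0.02832
Q = 6710 W
T_interface = T_inner − Q·ΣR(inner→interface) = 221 − 6710×0.02485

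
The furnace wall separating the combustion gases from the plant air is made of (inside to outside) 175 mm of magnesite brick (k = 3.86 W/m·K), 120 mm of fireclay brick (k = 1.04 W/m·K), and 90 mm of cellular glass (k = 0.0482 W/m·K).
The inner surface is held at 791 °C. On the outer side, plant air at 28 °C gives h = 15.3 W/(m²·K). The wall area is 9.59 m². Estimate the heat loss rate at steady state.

Q ≈ 3500 W

Using the resistance-network approach (series):
R_magnesite brick = L/(kA) = 0.175/(3.86×9.59) = 0.004728 K/W
R_fireclay brick = L/(kA) = 0.12/(1.04×9.59) = 0.01203 K/W
R_cellular glass = L/(kA) = 0.09/(0.0482×9.59) = 0.1947 K/W
R_outer film = 1/(h_o·A) = 1/(15.3×9.59) = 0.006815 K/W
R_total = 0.2183 K/W
Q = ΔT / R_total = 763 / 0.2183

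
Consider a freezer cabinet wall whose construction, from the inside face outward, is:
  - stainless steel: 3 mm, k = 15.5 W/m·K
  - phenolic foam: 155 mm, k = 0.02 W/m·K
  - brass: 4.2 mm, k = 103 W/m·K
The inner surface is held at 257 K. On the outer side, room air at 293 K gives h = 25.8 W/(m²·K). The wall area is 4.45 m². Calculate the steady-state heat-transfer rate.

Q ≈ 20.6 W

Thermal resistances in series:
R_stainless steel = L/(kA) = 0.003/(15.5×4.45) = 4.349×10^-5 K/W
R_phenolic foam = L/(kA) = 0.155/(0.02×4.45) = 1.742 K/W
R_brass = L/(kA) = 0.0042/(103×4.45) = 9.163×10^-6 K/W
R_outer film = 1/(h_o·A) = 1/(25.8×4.45) = 0.00871 K/W
R_total = 1.75 K/W
Q = ΔT / R_total = 36 / 1.75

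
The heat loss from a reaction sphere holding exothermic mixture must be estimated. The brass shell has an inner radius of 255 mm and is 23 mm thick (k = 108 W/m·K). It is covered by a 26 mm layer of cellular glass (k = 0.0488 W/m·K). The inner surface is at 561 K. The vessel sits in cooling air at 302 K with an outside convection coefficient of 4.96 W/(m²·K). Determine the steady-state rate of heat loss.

Q ≈ 383 W

Each spherical layer contributes R = (1/r_i − 1/r_o)/(4πk):
R_brass shell = (1/0.255 − 1/0.278)/(4π×108) = 2.391×10^-4 K/W
R_cellular glass = (1/0.278 − 1/0.304)/(4π×0.0488) = 0.5017 K/W
R_outer film = 1/(h·4πr_o²) = 1/(4.96×4π×0.304²) = 0.1736 K/W
R_total = 0.6755 K/W
Q = ΔT/R_total = 259/0.6755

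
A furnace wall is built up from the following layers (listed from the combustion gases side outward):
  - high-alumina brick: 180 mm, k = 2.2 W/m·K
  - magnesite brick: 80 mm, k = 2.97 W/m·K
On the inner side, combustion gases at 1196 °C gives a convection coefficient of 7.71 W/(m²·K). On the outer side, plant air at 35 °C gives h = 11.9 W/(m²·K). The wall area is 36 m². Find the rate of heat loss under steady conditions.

Q ≈ 130000 W

Model the wall as resistances in series:
R_inner film = 1/(h_i·A) = 1/(7.71×36) = 0.003603 K/W
R_high-alumina brick = L/(kA) = 0.18/(2.2×36) = 0.002273 K/W
R_magnesite brick = L/(kA) = 0.08/(2.97×36) = 7.482×10^-4 K/W
R_outer film = 1/(h_o·A) = 1/(11.9×36) = 0.002334 K/W
R_total = 0.008958 K/W
Q = ΔT / R_total = 1161 / 0.008958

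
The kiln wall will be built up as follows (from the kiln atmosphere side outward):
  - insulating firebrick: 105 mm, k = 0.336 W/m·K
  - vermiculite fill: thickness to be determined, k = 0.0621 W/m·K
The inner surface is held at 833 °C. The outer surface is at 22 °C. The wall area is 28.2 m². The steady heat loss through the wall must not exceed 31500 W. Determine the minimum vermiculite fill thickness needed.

Series thermal resistances:
R_insulating firebrick = L/(kA) = 0.105/(0.336×28.2) = 0.01108 K/W
Sum of the known resistances R_other = 0.01108 K/W
Required total resistance R_tot = ΔT/Q_allow = 811/31500 = 0.02575 K/W
R_vermiculite fill = R_tot − R_other = 0.01466 K/W
L = R·k·A = 0.01466×0.0621×28.2

L ≈ 25.7 mm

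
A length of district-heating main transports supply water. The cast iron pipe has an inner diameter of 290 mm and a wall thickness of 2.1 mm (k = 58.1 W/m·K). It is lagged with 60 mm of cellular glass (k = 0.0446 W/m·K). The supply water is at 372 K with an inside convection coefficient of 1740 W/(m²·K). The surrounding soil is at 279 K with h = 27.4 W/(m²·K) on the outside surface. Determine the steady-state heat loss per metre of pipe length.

Cylindrical conduction, so R = ln(r₂/r₁)/(2πkL) per layer, in series:
R_inner film = 1/(h_i·2πr₁L) = 1/(1740×2π×0.145×1) = 6.308×10^-4 K/W
R_cast iron pipe wall = ln(147.1/145)/(2π×58.1×1) = 3.939×10^-5 K/W
R_cellular glass = ln(207.1/147.1)/(2π×0.0446×1) = 1.221 K/W
R_outer film = 1/(h_o·2πr_oL) = 1/(27.4×2π×0.2071×1) = 0.02805 K/W
R_total = 1.249 K/W
Q = ΔT/R_total = 93/1.249

q′ ≈ 74.4 W/m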